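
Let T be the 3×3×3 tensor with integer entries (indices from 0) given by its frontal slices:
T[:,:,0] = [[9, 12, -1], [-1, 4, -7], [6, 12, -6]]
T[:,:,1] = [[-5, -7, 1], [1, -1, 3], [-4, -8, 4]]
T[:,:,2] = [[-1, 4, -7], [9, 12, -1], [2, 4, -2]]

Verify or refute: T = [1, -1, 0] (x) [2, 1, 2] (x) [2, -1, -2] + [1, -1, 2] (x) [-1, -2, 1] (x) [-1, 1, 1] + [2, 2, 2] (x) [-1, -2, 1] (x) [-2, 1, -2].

Reconstruct entrywise from the claimed factors. For example, T[2,2,0] = -6 and Σₗ aₗ[2]bₗ[2]cₗ[0] = (0)·(2)·(2) + (2)·(1)·(-1) + (2)·(1)·(-2) = -6; checking all 27 entries, every one matches. The claim holds.

Yes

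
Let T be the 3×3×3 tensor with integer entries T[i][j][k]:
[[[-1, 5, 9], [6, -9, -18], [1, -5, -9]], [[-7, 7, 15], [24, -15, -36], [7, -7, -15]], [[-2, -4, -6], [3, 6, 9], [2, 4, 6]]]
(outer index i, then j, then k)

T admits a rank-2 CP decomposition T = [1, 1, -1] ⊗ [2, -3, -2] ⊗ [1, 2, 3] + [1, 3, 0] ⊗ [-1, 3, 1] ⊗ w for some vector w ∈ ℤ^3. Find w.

w = [3, -1, -3]

Subtract the known terms from T to get the rank-1 residual R = [1, 3, 0] ⊗ [-1, 3, 1] ⊗ w, so R[i,j,k] = a[i]·b[j]·w[k]. Pick indices with nonzero a[0]·b[0] = (1)·(-1) = -1. Only the fibre through (0,0,·) is needed: R[0,0,:] = T[0,0,:] − Σₗ aₗ[0]bₗ[0]cₗ = [-1, 5, 9] − (1)·(2)·[1, 2, 3] = [-3, 1, 3]. Then w[k] = R[0,0,k] / -1 for each k, giving w = [-3, 1, 3] / -1 = [3, -1, -3].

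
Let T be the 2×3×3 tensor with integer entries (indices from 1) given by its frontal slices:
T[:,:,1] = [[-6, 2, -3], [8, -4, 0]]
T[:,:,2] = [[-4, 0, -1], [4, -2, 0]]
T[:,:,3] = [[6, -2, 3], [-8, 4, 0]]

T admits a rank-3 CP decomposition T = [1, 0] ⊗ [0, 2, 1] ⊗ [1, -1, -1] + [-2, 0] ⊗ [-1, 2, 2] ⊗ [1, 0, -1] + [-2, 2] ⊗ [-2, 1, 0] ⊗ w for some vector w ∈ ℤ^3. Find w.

w = [-2, -1, 2]

Subtract the known terms from T to get the rank-1 residual R = [-2, 2] ⊗ [-2, 1, 0] ⊗ w, so R[i,j,k] = a[i]·b[j]·w[k]. Pick indices with nonzero a[1]·b[1] = (-2)·(-2) = 4. Only the fibre through (1,1,·) is needed: R[1,1,:] = T[1,1,:] − Σₗ aₗ[1]bₗ[1]cₗ = [-6, -4, 6] − (1)·(0)·[1, -1, -1] − (-2)·(-1)·[1, 0, -1] = [-8, -4, 8]. Then w[k] = R[1,1,k] / 4 for each k, giving w = [-8, -4, 8] / 4 = [-2, -1, 2].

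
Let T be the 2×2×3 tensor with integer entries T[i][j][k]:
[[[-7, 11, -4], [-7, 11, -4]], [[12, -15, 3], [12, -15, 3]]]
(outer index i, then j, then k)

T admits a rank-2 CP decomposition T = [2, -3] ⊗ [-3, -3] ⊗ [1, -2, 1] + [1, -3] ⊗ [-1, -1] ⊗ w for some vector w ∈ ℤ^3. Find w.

w = [1, 1, -2]

Subtract the known terms from T to get the rank-1 residual R = [1, -3] ⊗ [-1, -1] ⊗ w, so R[i,j,k] = a[i]·b[j]·w[k]. Pick indices with nonzero a[0]·b[0] = (1)·(-1) = -1. Only the fibre through (0,0,·) is needed: R[0,0,:] = T[0,0,:] − Σₗ aₗ[0]bₗ[0]cₗ = [-7, 11, -4] − (2)·(-3)·[1, -2, 1] = [-1, -1, 2]. Then w[k] = R[0,0,k] / -1 for each k, giving w = [-1, -1, 2] / -1 = [1, 1, -2].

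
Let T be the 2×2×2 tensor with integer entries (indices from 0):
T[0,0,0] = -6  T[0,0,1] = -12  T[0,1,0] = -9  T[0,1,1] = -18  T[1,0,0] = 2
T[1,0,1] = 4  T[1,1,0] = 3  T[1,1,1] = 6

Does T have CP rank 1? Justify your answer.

If T = a ⊗ b ⊗ c then every fibre of T is a multiple of the corresponding factor, so read the factors off the fibres through the nonzero entry T[0,0,0] = -6.
The mode-1 fibre T[:,0,0] = [-6, 2] gives a = [3, -1] (primitive direction); the mode-2 fibre T[0,:,0] = [-6, -9] gives b = [2, 3]; then c[k] = T[0,0,k] / (a[0]·b[0]) = [-6, -12] / 6 = [-1, -2].
Expanding [3, -1] ⊗ [2, 3] ⊗ [-1, -2] reproduces all 8 entries of T, so T = [3, -1] ⊗ [2, 3] ⊗ [-1, -2] and rank(T) ≤ 1.
Equivalently every frontal slice T[:,:,k] is c[k] times the rank-1 matrix [3, -1] ⊗ [2, 3]. So T has rank 1 (it is nonzero).

Yes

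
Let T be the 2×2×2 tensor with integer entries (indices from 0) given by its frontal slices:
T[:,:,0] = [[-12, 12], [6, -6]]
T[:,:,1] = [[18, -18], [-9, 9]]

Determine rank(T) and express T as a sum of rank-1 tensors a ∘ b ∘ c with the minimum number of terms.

Lower bound: T ≠ 0 (e.g. T[0,0,0] = -12), so rank(T) ≥ 1.
Upper bound: the mode-1 fibre T[:,0,0] = [-12, 6] gives a = [2, -1] (primitive direction); the mode-2 fibre T[0,:,0] = [-12, 12] gives b = [1, -1]; then c[k] = T[0,0,k] / (a[0]·b[0]) = [-12, 18] / 2 = [-6, 9].
Expanding [2, -1] ∘ [1, -1] ∘ [-6, 9] reproduces all 8 entries of T, so T = [2, -1] ∘ [1, -1] ∘ [-6, 9] and rank(T) ≤ 1.
These bounds meet, so rank(T) = 1.

rank(T) = 1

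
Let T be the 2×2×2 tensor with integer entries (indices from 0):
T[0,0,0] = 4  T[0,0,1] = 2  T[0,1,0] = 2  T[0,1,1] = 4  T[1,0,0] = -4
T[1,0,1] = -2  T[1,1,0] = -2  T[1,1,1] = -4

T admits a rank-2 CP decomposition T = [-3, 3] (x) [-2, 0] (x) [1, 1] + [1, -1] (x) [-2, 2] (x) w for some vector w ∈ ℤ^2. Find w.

Subtract the known terms from T to get the rank-1 residual R = [1, -1] (x) [-2, 2] (x) w, so R[i,j,k] = a[i]·b[j]·w[k]. Pick indices with nonzero a[0]·b[0] = (1)·(-2) = -2. Only the fibre through (0,0,·) is needed: R[0,0,:] = T[0,0,:] − Σₗ aₗ[0]bₗ[0]cₗ = [4, 2] − (-3)·(-2)·[1, 1] = [-2, -4]. Then w[k] = R[0,0,k] / -2 for each k, giving w = [-2, -4] / -2 = [1, 2].

w = [1, 2]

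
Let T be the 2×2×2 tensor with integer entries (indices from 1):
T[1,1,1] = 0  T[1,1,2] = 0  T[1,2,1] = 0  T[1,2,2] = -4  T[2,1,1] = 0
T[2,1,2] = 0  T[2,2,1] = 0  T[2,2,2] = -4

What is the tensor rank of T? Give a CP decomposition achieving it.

rank(T) = 1

Lower bound: T ≠ 0 (e.g. T[1,2,2] = -4), so rank(T) ≥ 1.
Upper bound: the mode-1 fibre T[:,2,2] = [-4, -4] gives a = [1, 1] (primitive direction); the mode-2 fibre T[1,:,2] = [0, -4] gives b = [0, 1]; then c[k] = T[1,2,k] / (a[1]·b[2]) = [0, -4] / 1 = [0, -4].
Expanding [1, 1] ⊗ [0, 1] ⊗ [0, -4] reproduces all 8 entries of T, so T = [1, 1] ⊗ [0, 1] ⊗ [0, -4] and rank(T) ≤ 1.
These bounds meet, so rank(T) = 1.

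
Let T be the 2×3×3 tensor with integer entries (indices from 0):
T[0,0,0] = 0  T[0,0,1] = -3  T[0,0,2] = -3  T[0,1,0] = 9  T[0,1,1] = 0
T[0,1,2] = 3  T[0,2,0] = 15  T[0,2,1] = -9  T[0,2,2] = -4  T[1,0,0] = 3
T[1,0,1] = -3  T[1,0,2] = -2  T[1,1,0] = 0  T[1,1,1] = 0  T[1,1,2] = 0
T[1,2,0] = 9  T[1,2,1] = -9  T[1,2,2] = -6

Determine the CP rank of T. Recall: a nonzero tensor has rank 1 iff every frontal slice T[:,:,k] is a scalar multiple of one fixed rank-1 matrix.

2

Lower bound: in the mode-1 unfolding of T (rows indexed by i, columns by (j,k)) the 2×2 minor on rows i ∈ {0, 1}, columns (j,k) ∈ {(0,0), (0,1)} is det [[0, -3], [3, -3]] = 9 ≠ 0, so that unfolding has rank ≥ 2 and hence rank(T) ≥ 2 (CP rank is at least every unfolding rank, though it can be larger).
Upper bound: with S_k = T[:,:,k], the two rank-1 terms a₁b₁ᵀ, a₂b₂ᵀ are the rank-1 members of the pencil x·S₀ + y·S₁.
The 2×2 minor of x·S₀ + y·S₁ on rows {0,1}, columns {0,1} is −27·x² + 27·xy = (-27)·(x − y)(x), vanishing at (x:y) = (1:1) and (0:1).
M₁ = S₀ + S₁ = [[-3, 9, 6], [0, 0, 0]] = (-3)·[1, 0][1, -3, -2]ᵀ and M₂ = S₁ = [[-3, 0, -9], [-3, 0, -9]] = (-3)·[1, 1][1, 0, 3]ᵀ, so take a₁ = [1, 0], b₁ = [1, -3, -2], a₂ = [1, 1], b₂ = [1, 0, 3].
Each slice is an integer combination of E₁ = a₁b₁ᵀ and E₂ = a₂b₂ᵀ: S₀ = −3·E₁ + 3·E₂, S₁ = −3·E₂, S₂ = −E₁ − 2·E₂; reading off coefficients, c₁ = [-3, 0, -1] and c₂ = [3, -3, -2].
Hence T = [1, 0] ⊗ [1, -3, -2] ⊗ [-3, 0, -1] + [1, 1] ⊗ [1, 0, 3] ⊗ [3, -3, -2], so rank(T) ≤ 2.
These bounds meet, so rank(T) = 2.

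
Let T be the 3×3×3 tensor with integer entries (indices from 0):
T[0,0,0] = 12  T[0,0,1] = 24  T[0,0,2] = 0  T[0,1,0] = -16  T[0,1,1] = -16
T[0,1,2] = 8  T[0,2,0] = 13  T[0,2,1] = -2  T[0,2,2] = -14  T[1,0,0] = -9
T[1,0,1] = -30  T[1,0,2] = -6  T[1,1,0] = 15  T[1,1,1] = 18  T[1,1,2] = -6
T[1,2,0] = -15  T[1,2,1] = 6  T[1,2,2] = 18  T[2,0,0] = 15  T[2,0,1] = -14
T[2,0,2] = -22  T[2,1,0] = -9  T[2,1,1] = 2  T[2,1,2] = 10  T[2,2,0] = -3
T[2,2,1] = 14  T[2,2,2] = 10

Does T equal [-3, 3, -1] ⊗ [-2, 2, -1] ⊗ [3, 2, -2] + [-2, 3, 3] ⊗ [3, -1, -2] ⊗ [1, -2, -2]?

Yes

Reconstruct entrywise from the claimed factors. For example, T[2,2,0] = -3 and Σₗ aₗ[2]bₗ[2]cₗ[0] = (-1)·(-1)·(3) + (3)·(-2)·(1) = -3; checking all 27 entries, every one matches. The claim holds.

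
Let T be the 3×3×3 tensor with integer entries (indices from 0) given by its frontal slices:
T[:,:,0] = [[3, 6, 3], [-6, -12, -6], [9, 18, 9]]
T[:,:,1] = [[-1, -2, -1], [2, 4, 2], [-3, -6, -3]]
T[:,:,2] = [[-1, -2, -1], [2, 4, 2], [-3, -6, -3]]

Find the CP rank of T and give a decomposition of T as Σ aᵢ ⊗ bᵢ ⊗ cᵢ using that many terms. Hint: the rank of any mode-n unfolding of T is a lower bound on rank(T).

Lower bound: T ≠ 0 (e.g. T[0,0,0] = 3), so rank(T) ≥ 1.
Upper bound: if T = a ⊗ b ⊗ c then every fibre of T is a multiple of the corresponding factor, so read the factors off the fibres through the nonzero entry T[0,0,0] = 3.
The mode-1 fibre T[:,0,0] = [3, -6, 9] gives a = [1, -2, 3] (primitive direction); the mode-2 fibre T[0,:,0] = [3, 6, 3] gives b = [1, 2, 1]; then c[k] = T[0,0,k] / (a[0]·b[0]) = [3, -1, -1] / 1 = [3, -1, -1].
Expanding [1, -2, 3] ⊗ [1, 2, 1] ⊗ [3, -1, -1] reproduces all 27 entries of T, so T = [1, -2, 3] ⊗ [1, 2, 1] ⊗ [3, -1, -1] and rank(T) ≤ 1.
These bounds meet, so rank(T) = 1.
Check entry T[1,1,1] = 4: (-2)·(2)·(-1) = 4.

rank(T) = 1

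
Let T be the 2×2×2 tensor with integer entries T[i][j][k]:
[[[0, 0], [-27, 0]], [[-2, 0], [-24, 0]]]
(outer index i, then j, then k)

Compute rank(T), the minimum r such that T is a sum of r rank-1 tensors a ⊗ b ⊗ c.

2

Lower bound: the mode-1 unfolding of T (rows indexed by i, columns by (j,k) = (0,0), (0,1), (1,0), (1,1)) is [[0, 0, -27, 0], [-2, 0, -24, 0]].
There the 2×2 minor on rows i ∈ {0, 1}, columns (j,k) ∈ {(0,0), (1,0)} is det [[0, -27], [-2, -24]] = -54 ≠ 0, so this unfolding has rank ≥ 2; CP rank is at least every unfolding rank, so rank(T) ≥ 2. (Flattening ranks never certify an upper bound on CP rank; for that we must actually write T with 2 rank-1 terms.)
Upper bound — finding two terms. Every mode-3 slice of T is a multiple of one matrix: T[:,:,k] = c[k]·M with c = [1, 0] and M = [[0, -27], [-2, -24]] (rows indexed by i, columns by j). So it suffices to write M as a sum of two rank-1 matrices.
Splitting M by its rows (i = 0, 1), M = [1, 0][0, -27]ᵀ + [0, 1][-2, -24]ᵀ.
Hence T = [1, 0] ⊗ [0, -27] ⊗ [1, 0] + [0, 1] ⊗ [-2, -24] ⊗ [1, 0], so rank(T) ≤ 2.
These bounds meet, so rank(T) = 2.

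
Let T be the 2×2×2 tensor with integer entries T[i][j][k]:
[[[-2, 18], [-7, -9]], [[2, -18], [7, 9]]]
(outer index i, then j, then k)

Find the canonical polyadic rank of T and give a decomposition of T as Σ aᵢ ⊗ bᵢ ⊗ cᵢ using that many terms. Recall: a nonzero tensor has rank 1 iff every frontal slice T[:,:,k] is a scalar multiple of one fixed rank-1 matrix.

Lower bound: the mode-3 unfolding of T (rows indexed by k, columns by (i,j) = (0,0), (0,1), (1,0), (1,1)) is [[-2, -7, 2, 7], [18, -9, -18, 9]].
There the 2×2 minor on rows k ∈ {0, 1}, columns (i,j) ∈ {(0,0), (0,1)} is det [[-2, -7], [18, -9]] = 144 ≠ 0, so this unfolding has rank ≥ 2; CP rank is at least every unfolding rank, so rank(T) ≥ 2. (Unfolding ranks only ever bound the CP rank from below — rank(T) can be strictly larger than all of them — so the matching upper bound has to come from an explicit 2-term decomposition.)
Upper bound — finding two terms. Every mode-1 slice of T is a multiple of one matrix: T[i,:,:] = a[i]·M with a = [1, -1] and M = [[-2, 18], [-7, -9]] (rows indexed by j, columns by k). So it suffices to write M as a sum of two rank-1 matrices.
Splitting M by its rows (j = 0, 1), M = [1, 0][-2, 18]ᵀ + [0, 1][-7, -9]ᵀ.
Hence T = [1, -1] ⊗ [1, 0] ⊗ [-2, 18] + [1, -1] ⊗ [0, 1] ⊗ [-7, -9], so rank(T) ≤ 2.
These bounds meet, so rank(T) = 2.

rank(T) = 2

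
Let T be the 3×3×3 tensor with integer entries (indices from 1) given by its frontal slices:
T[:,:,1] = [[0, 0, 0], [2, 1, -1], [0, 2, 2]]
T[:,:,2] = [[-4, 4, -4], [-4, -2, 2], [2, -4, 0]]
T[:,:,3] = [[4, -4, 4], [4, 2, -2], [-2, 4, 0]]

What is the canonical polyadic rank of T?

Lower bound: the mode-1 unfolding of T (rows indexed by i, columns by (j,k) = (1,1), (1,2), (1,3), (2,1), (2,2), (2,3), (3,1), (3,2), (3,3)) is [[0, -4, 4, 0, 4, -4, 0, -4, 4], [2, -4, 4, 1, -2, 2, -1, 2, -2], [0, 2, -2, 2, -4, 4, 2, 0, 0]].
There the 3×3 minor on rows i ∈ {1, 2, 3}, columns (j,k) ∈ {(1,1), (1,2), (2,1)} is det [[0, -4, 0], [2, -4, 1], [0, 2, 2]] = 16 ≠ 0, so this unfolding has rank ≥ 3; CP rank is at least every unfolding rank, so rank(T) ≥ 3. (This is only a lower bound: in general the CP rank may exceed every unfolding rank, so we still need to exhibit 3 rank-1 terms summing to T.)
Upper bound: T is a sum of 3 rank-1 terms, T = [0, 0, 1] ⊗ [0, 1, 1] ⊗ [2, -2, 2] + [0, 1, 0] ⊗ [2, 1, -1] ⊗ [1, -2, 2] + [2, 0, -1] ⊗ [1, -1, 1] ⊗ [0, -2, 2] (written with every a and b primitive with positive leading entry and the scale carried by c; CP decompositions are not unique, and this one is verified by expanding entrywise), so rank(T) ≤ 3.
These bounds meet, so rank(T) = 3.
Check entry T[2,2,1] = 1: (0)·(1)·(2) + (1)·(1)·(1) + (0)·(-1)·(0) = 1.

3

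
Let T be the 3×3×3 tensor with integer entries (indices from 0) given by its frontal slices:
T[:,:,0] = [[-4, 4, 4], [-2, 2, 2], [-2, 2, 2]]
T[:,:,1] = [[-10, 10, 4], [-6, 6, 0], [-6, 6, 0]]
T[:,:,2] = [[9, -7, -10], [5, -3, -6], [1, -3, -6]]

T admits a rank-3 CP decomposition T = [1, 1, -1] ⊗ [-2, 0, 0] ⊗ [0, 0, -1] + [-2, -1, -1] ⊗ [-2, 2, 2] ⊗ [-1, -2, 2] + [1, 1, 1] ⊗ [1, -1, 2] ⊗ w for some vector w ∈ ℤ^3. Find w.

w = [0, -2, -1]

Subtract the known terms from T to get the rank-1 residual R = [1, 1, 1] ⊗ [1, -1, 2] ⊗ w, so R[i,j,k] = a[i]·b[j]·w[k]. Pick indices with nonzero a[0]·b[0] = (1)·(1) = 1. Only the fibre through (0,0,·) is needed: R[0,0,:] = T[0,0,:] − Σₗ aₗ[0]bₗ[0]cₗ = [-4, -10, 9] − (1)·(-2)·[0, 0, -1] − (-2)·(-2)·[-1, -2, 2] = [0, -2, -1]. Then w[k] = R[0,0,k] / 1 for each k, giving w = [0, -2, -1] / 1 = [0, -2, -1].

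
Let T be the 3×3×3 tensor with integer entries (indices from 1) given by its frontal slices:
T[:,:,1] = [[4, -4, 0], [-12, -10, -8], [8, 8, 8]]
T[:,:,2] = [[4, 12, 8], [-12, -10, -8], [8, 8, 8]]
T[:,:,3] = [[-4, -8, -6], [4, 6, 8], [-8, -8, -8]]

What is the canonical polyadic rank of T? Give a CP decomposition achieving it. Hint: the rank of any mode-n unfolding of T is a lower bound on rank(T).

rank(T) = 3

Lower bound: the mode-1 unfolding of T (rows indexed by i, columns by (j,k) = (1,1), (1,2), (1,3), (2,1), (2,2), (2,3), (3,1), (3,2), (3,3)) is [[4, 4, -4, -4, 12, -8, 0, 8, -6], [-12, -12, 4, -10, -10, 6, -8, -8, 8], [8, 8, -8, 8, 8, -8, 8, 8, -8]].
There the 3×3 minor on rows i ∈ {1, 2, 3}, columns (j,k) ∈ {(1,1), (1,3), (2,1)} is det [[4, -4, -4], [-12, 4, -10], [8, -8, 8]] = -512 ≠ 0, so this unfolding has rank ≥ 3; CP rank is at least every unfolding rank, so rank(T) ≥ 3. (Flattening ranks never certify an upper bound on CP rank; for that we must actually write T with 3 rank-1 terms.)
Upper bound: T is a sum of 3 rank-1 terms, T = [0, 1, 0] (x) [2, 1, 0] (x) [-2, -2, -2] + [1, -2, 2] (x) [1, 1, 1] (x) [4, 4, -4] + [1, 0, 0] (x) [0, 2, 1] (x) [-4, 4, -2] (written with every a and b primitive with positive leading entry and the scale carried by c; CP decompositions are not unique, and this one is verified by expanding entrywise), so rank(T) ≤ 3.
These bounds meet, so rank(T) = 3.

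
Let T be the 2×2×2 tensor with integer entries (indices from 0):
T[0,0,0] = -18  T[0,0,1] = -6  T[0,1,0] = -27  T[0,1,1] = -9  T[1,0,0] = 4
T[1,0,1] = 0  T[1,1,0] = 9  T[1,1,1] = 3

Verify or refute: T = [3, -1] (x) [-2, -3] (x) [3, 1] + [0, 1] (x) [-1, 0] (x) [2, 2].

Reconstruct entrywise from the claimed factors. For example, T[1,1,1] = 3 and Σₗ aₗ[1]bₗ[1]cₗ[1] = (-1)·(-3)·(1) + (1)·(0)·(2) = 3; checking all 8 entries, every one matches. The claim holds.

Yes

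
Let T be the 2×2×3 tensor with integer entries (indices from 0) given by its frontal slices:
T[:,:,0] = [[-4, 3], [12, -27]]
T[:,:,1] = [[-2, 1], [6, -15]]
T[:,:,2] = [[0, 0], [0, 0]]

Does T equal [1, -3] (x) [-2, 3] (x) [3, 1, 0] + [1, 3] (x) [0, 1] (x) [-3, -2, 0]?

No

Reconstruct entry (0,0,0) from the claimed factors: Σₗ aₗ[0]bₗ[0]cₗ[0] = (1)·(-2)·(3) + (1)·(0)·(-3) = -6, but T[0,0,0] = -4. The claim is false.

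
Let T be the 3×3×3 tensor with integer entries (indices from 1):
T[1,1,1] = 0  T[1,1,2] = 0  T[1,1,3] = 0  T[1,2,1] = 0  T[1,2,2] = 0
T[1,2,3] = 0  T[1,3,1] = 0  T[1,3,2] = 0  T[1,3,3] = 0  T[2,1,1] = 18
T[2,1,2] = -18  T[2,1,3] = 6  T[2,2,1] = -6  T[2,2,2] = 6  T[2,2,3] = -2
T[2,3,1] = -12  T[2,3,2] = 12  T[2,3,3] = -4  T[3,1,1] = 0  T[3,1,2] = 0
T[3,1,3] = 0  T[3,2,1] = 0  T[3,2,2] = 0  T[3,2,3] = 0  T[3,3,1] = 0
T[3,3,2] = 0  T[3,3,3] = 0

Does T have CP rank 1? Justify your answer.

Yes

If T = a (x) b (x) c then every fibre of T is a multiple of the corresponding factor, so read the factors off the fibres through the nonzero entry T[2,1,1] = 18.
The mode-1 fibre T[:,1,1] = [0, 18, 0] gives a = [0, 1, 0] (primitive direction); the mode-2 fibre T[2,:,1] = [18, -6, -12] gives b = [3, -1, -2]; then c[k] = T[2,1,k] / (a[2]·b[1]) = [18, -18, 6] / 3 = [6, -6, 2].
Expanding [0, 1, 0] (x) [3, -1, -2] (x) [6, -6, 2] reproduces all 27 entries of T, so T = [0, 1, 0] (x) [3, -1, -2] (x) [6, -6, 2] and rank(T) ≤ 1.
Equivalently every frontal slice T[:,:,k] is c[k] times the rank-1 matrix [0, 1, 0] (x) [3, -1, -2]. So T has rank 1 (it is nonzero).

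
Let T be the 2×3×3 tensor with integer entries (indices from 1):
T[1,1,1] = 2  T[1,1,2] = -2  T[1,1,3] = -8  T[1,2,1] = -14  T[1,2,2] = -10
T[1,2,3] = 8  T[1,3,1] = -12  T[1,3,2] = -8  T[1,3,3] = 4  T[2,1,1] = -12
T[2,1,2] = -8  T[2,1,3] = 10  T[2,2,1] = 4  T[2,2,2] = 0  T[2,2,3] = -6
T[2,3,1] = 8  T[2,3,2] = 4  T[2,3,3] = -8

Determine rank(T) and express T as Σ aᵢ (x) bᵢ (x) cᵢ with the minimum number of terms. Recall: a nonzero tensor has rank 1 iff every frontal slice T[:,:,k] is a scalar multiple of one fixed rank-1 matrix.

Lower bound: the mode-3 unfolding of T (rows indexed by k, columns by (i,j) = (1,1), (1,2), (1,3), (2,1), (2,2), (2,3)) is [[2, -14, -12, -12, 4, 8], [-2, -10, -8, -8, 0, 4], [-8, 8, 4, 10, -6, -8]].
There the 3×3 minor on rows k ∈ {1, 2, 3}, columns (i,j) ∈ {(1,1), (1,2), (1,3)} is det [[2, -14, -12], [-2, -10, -8], [-8, 8, 4]] = 192 ≠ 0, so this unfolding has rank ≥ 3; CP rank is at least every unfolding rank, so rank(T) ≥ 3. (Unfolding ranks only ever bound the CP rank from below — rank(T) can be strictly larger than all of them — so the matching upper bound has to come from an explicit 3-term decomposition.)
Upper bound: T is a sum of 3 rank-1 terms, T = [1, -1] (x) [1, -1, -1] (x) [8, 4, -8] + [1, 0] (x) [1, 1, 2] (x) [-2, -2, -2] + [1, 1] (x) [1, 1, 0] (x) [-4, -4, 2] (one valid choice — decompositions are not unique — normalised so each a, b is primitive with positive first nonzero entry; check it by expanding all entries), so rank(T) ≤ 3.
These bounds meet, so rank(T) = 3.
Check entry T[1,1,1] = 2: (1)·(1)·(8) + (1)·(1)·(-2) + (1)·(1)·(-4) = 2.

rank(T) = 3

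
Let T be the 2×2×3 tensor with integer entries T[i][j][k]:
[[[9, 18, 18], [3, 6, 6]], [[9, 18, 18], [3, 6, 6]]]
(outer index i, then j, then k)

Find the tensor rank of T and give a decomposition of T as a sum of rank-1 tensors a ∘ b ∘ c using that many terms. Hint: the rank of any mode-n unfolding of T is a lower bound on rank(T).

Lower bound: T ≠ 0 (e.g. T[0,0,0] = 9), so rank(T) ≥ 1.
Upper bound: if T = a ∘ b ∘ c then every fibre of T is a multiple of the corresponding factor, so read the factors off the fibres through the nonzero entry T[0,0,0] = 9.
The mode-1 fibre T[:,0,0] = [9, 9] gives a = [1, 1] (primitive direction); the mode-2 fibre T[0,:,0] = [9, 3] gives b = [3, 1]; then c[k] = T[0,0,k] / (a[0]·b[0]) = [9, 18, 18] / 3 = [3, 6, 6].
Expanding [1, 1] ∘ [3, 1] ∘ [3, 6, 6] reproduces all 12 entries of T, so T = [1, 1] ∘ [3, 1] ∘ [3, 6, 6] and rank(T) ≤ 1.
These bounds meet, so rank(T) = 1.
Check entry T[0,0,2] = 18: (1)·(3)·(6) = 18.

rank(T) = 1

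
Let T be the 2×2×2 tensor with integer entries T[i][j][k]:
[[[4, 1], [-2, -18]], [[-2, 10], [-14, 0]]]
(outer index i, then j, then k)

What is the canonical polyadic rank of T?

2

Lower bound: the mode-1 unfolding of T (rows indexed by i, columns by (j,k) = (0,0), (0,1), (1,0), (1,1)) is [[4, 1, -2, -18], [-2, 10, -14, 0]].
There the 2×2 minor on rows i ∈ {0, 1}, columns (j,k) ∈ {(0,0), (0,1)} is det [[4, 1], [-2, 10]] = 42 ≠ 0, so this unfolding has rank ≥ 2; CP rank is at least every unfolding rank, so rank(T) ≥ 2. (This is only a lower bound: in general the CP rank may exceed every unfolding rank, so we still need to exhibit 2 rank-1 terms summing to T.)
Upper bound — finding two terms. Write S_k = T[:,:,k] for the frontal slices: S₀ = [[4, -2], [-2, -14]], S₁ = [[1, -18], [10, 0]].
If T = a₁ ⊗ b₁ ⊗ c₁ + a₂ ⊗ b₂ ⊗ c₂ then each S_k = c₁[k]·a₁b₁ᵀ + c₂[k]·a₂b₂ᵀ. S₀ and S₁ are linearly independent, so a₁b₁ᵀ and a₂b₂ᵀ must span the same plane of matrices: they are the rank-1 matrices of the form x·S₀ + y·S₁.
det(x·S₀ + y·S₁) is −60·x² − 30·xy + 180·y² = (-30)·(2·x − 3·y)(x + 2·y), vanishing at (x:y) = (3:2) and (2:-1).
M₁ = 3·S₀ + 2·S₁ = [[14, -42], [14, -42]] = 14·[1, 1][1, -3]ᵀ and M₂ = 2·S₀ − S₁ = [[7, 14], [-14, -28]] = 7·[1, -2][1, 2]ᵀ, so take a₁ = [1, 1], b₁ = [1, -3], a₂ = [1, -2], b₂ = [1, 2].
Each slice is an integer combination of E₁ = a₁b₁ᵀ and E₂ = a₂b₂ᵀ: S₀ = 2·E₁ + 2·E₂, S₁ = 4·E₁ − 3·E₂; reading off coefficients, c₁ = [2, 4] and c₂ = [2, -3].
Hence T = [1, 1] ⊗ [1, -3] ⊗ [2, 4] + [1, -2] ⊗ [1, 2] ⊗ [2, -3], so rank(T) ≤ 2.
These bounds meet, so rank(T) = 2.
Check entry T[1,0,1] = 10: (1)·(1)·(4) + (-2)·(1)·(-3) = 10.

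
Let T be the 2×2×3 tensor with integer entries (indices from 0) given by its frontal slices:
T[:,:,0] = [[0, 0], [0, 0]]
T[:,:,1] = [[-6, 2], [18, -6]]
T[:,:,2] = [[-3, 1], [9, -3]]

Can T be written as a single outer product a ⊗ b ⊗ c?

The mode-1 fibre T[:,0,1] = [-6, 18] gives a = [1, -3] (primitive direction); the mode-2 fibre T[0,:,1] = [-6, 2] gives b = [3, -1]; then c[k] = T[0,0,k] / (a[0]·b[0]) = [0, -6, -3] / 3 = [0, -2, -1].
Expanding [1, -3] ⊗ [3, -1] ⊗ [0, -2, -1] reproduces all 12 entries of T, so T = [1, -3] ⊗ [3, -1] ⊗ [0, -2, -1] and rank(T) ≤ 1.
Equivalently every frontal slice T[:,:,k] is c[k] times the rank-1 matrix [1, -3] ⊗ [3, -1]. So T has rank 1 (it is nonzero).

Yes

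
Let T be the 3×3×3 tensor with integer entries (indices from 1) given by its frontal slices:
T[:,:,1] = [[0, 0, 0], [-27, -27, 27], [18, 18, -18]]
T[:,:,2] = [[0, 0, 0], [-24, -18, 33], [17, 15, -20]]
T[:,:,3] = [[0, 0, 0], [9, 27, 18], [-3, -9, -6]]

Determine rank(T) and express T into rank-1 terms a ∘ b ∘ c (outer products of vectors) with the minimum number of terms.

Lower bound: the mode-2 unfolding of T (rows indexed by j, columns by (i,k) = (1,1), (1,2), (1,3), (2,1), (2,2), (2,3), (3,1), (3,2), (3,3)) is [[0, 0, 0, -27, -24, 9, 18, 17, -3], [0, 0, 0, -27, -18, 27, 18, 15, -9], [0, 0, 0, 27, 33, 18, -18, -20, -6]].
There the 2×2 minor on rows j ∈ {1, 2}, columns (i,k) ∈ {(2,1), (2,2)} is det [[-27, -24], [-27, -18]] = -162 ≠ 0, so this unfolding has rank ≥ 2; CP rank is at least every unfolding rank, so rank(T) ≥ 2. (Flattening ranks never certify an upper bound on CP rank; for that we must actually write T with 2 rank-1 terms.)
Upper bound — finding two terms. Write S_k = T[:,:,k] for the frontal slices: S₁ = [[0, 0, 0], [-27, -27, 27], [18, 18, -18]], S₂ = [[0, 0, 0], [-24, -18, 33], [17, 15, -20]], S₃ = [[0, 0, 0], [9, 27, 18], [-3, -9, -6]].
If T = a₁ ∘ b₁ ∘ c₁ + a₂ ∘ b₂ ∘ c₂ then each S_k = c₁[k]·a₁b₁ᵀ + c₂[k]·a₂b₂ᵀ. S₁ and S₂ are linearly independent, so a₁b₁ᵀ and a₂b₂ᵀ must span the same plane of matrices: they are the rank-1 matrices of the form x·S₁ + y·S₂.
The 2×2 minor of x·S₁ + y·S₂ on rows {2,3}, columns {1,2} is −54·xy − 54·y² = (-54)·(y)(x + y), vanishing at (x:y) = (1:0) and (1:-1).
M₁ = S₁ = [[0, 0, 0], [-27, -27, 27], [18, 18, -18]] = (-9)·[0, 3, -2][1, 1, -1]ᵀ and M₂ = S₁ − S₂ = [[0, 0, 0], [-3, -9, -6], [1, 3, 2]] = −[0, 3, -1][1, 3, 2]ᵀ, so take a₁ = [0, 3, -2], b₁ = [1, 1, -1], a₂ = [0, 3, -1], b₂ = [1, 3, 2].
Each slice is an integer combination of E₁ = a₁b₁ᵀ and E₂ = a₂b₂ᵀ: S₁ = −9·E₁, S₂ = −9·E₁ + E₂, S₃ = 3·E₂; reading off coefficients, c₁ = [-9, -9, 0] and c₂ = [0, 1, 3].
Hence T = [0, 3, -2] ∘ [1, 1, -1] ∘ [-9, -9, 0] + [0, 3, -1] ∘ [1, 3, 2] ∘ [0, 1, 3], so rank(T) ≤ 2.
These bounds meet, so rank(T) = 2.
Check entry T[2,3,1] = 27: (3)·(-1)·(-9) + (3)·(2)·(0) = 27.

rank(T) = 2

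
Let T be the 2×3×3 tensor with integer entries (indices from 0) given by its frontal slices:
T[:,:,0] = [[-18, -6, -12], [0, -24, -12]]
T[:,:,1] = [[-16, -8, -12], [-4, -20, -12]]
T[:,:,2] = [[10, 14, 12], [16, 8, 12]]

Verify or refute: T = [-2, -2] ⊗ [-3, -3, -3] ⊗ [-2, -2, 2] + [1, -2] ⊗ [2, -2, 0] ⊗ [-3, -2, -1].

Reconstruct entrywise from the claimed factors. For example, T[1,2,1] = -12 and Σₗ aₗ[1]bₗ[2]cₗ[1] = (-2)·(-3)·(-2) + (-2)·(0)·(-2) = -12; checking all 18 entries, every one matches. The claim holds.

Yes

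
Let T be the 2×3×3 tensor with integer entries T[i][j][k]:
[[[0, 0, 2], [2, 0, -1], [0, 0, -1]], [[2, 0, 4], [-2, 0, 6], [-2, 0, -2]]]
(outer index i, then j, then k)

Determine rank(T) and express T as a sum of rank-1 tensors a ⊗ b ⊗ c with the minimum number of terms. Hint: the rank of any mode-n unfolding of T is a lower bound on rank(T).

rank(T) = 3

Lower bound: the mode-2 unfolding of T (rows indexed by j, columns by (i,k) = (0,0), (0,1), (0,2), (1,0), (1,1), (1,2)) is [[0, 0, 2, 2, 0, 4], [2, 0, -1, -2, 0, 6], [0, 0, -1, -2, 0, -2]].
There the 3×3 minor on rows j ∈ {0, 1, 2}, columns (i,k) ∈ {(0,0), (0,2), (1,0)} is det [[0, 2, 2], [2, -1, -2], [0, -1, -2]] = 4 ≠ 0, so this unfolding has rank ≥ 3; CP rank is at least every unfolding rank, so rank(T) ≥ 3. (This is only a lower bound: in general the CP rank may exceed every unfolding rank, so we still need to exhibit 3 rank-1 terms summing to T.)
Upper bound: T is a sum of 3 rank-1 terms, T = [0, 1] ⊗ [1, 1, -1] ⊗ [2, 0, 0] + [1, -2] ⊗ [0, 1, 0] ⊗ [2, 0, -2] + [1, 2] ⊗ [2, 1, -1] ⊗ [0, 0, 1] (one valid choice — decompositions are not unique — normalised so each a, b is primitive with positive first nonzero entry; check it by expanding all entries), so rank(T) ≤ 3.
These bounds meet, so rank(T) = 3.
Check entry T[1,0,0] = 2: (1)·(1)·(2) + (-2)·(0)·(2) + (2)·(2)·(0) = 2.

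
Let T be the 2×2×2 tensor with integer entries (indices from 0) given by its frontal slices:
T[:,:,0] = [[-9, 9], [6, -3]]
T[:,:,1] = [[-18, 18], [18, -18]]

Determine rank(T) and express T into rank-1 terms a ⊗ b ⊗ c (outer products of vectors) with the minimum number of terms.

Lower bound: the mode-1 unfolding of T (rows indexed by i, columns by (j,k) = (0,0), (0,1), (1,0), (1,1)) is [[-9, -18, 9, 18], [6, 18, -3, -18]].
There the 2×2 minor on rows i ∈ {0, 1}, columns (j,k) ∈ {(0,0), (0,1)} is det [[-9, -18], [6, 18]] = -54 ≠ 0, so this unfolding has rank ≥ 2; CP rank is at least every unfolding rank, so rank(T) ≥ 2. (Flattening ranks never certify an upper bound on CP rank; for that we must actually write T with 2 rank-1 terms.)
Upper bound — finding two terms. Write S_k = T[:,:,k] for the frontal slices: S₀ = [[-9, 9], [6, -3]], S₁ = [[-18, 18], [18, -18]].
If T = a₁ ⊗ b₁ ⊗ c₁ + a₂ ⊗ b₂ ⊗ c₂ then each S_k = c₁[k]·a₁b₁ᵀ + c₂[k]·a₂b₂ᵀ. S₀ and S₁ are linearly independent, so a₁b₁ᵀ and a₂b₂ᵀ must span the same plane of matrices: they are the rank-1 matrices of the form x·S₀ + y·S₁.
det(x·S₀ + y·S₁) is −27·x² − 54·xy = (-27)·(x + 2·y)(x), vanishing at (x:y) = (2:-1) and (0:1).
M₁ = 2·S₀ − S₁ = [[0, 0], [-6, 12]] = (-6)·(0, 1)(1, -2)ᵀ and M₂ = S₁ = [[-18, 18], [18, -18]] = (-18)·(1, -1)(1, -1)ᵀ, so take a₁ = (0, 1), b₁ = (1, -2), a₂ = (1, -1), b₂ = (1, -1).
Each slice is an integer combination of E₁ = a₁b₁ᵀ and E₂ = a₂b₂ᵀ: S₀ = −3·E₁ − 9·E₂, S₁ = −18·E₂; reading off coefficients, c₁ = (-3, 0) and c₂ = (-9, -18).
Hence T = (0, 1) ⊗ (1, -2) ⊗ (-3, 0) + (1, -1) ⊗ (1, -1) ⊗ (-9, -18), so rank(T) ≤ 2.
These bounds meet, so rank(T) = 2.

rank(T) = 2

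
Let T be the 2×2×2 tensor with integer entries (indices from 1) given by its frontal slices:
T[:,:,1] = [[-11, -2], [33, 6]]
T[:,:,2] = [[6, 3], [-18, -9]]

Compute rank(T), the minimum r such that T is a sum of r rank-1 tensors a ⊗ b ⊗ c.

2

Lower bound: in the mode-2 unfolding of T (rows indexed by j, columns by (i,k)) the 2×2 minor on rows j ∈ {1, 2}, columns (i,k) ∈ {(1,1), (1,2)} is det [[-11, 6], [-2, 3]] = -21 ≠ 0, so that unfolding has rank ≥ 2 and hence rank(T) ≥ 2 (CP rank is at least every unfolding rank, though it can be larger).
Upper bound: T[i,:,:] = a[i]·M for every slice, with a = [1, -3] and M = [[-11, 6], [-2, 3]] (rows j, columns k).
Splitting M by its rows (j = 1, 2), M = [1, 0][-11, 6]ᵀ + [0, 1][-2, 3]ᵀ.
Hence T = [1, -3] ⊗ [1, 0] ⊗ [-11, 6] + [1, -3] ⊗ [0, 1] ⊗ [-2, 3], so rank(T) ≤ 2.
These bounds meet, so rank(T) = 2.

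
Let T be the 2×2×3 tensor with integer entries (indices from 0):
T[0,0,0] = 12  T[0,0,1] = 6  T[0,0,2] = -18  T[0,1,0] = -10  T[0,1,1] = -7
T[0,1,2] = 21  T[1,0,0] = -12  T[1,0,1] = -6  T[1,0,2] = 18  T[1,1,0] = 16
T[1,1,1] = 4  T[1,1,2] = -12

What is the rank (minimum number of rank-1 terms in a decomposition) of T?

2

Lower bound: the mode-2 unfolding of T (rows indexed by j, columns by (i,k) = (0,0), (0,1), (0,2), (1,0), (1,1), (1,2)) is [[12, 6, -18, -12, -6, 18], [-10, -7, 21, 16, 4, -12]].
There the 2×2 minor on rows j ∈ {0, 1}, columns (i,k) ∈ {(0,0), (0,1)} is det [[12, 6], [-10, -7]] = -24 ≠ 0, so this unfolding has rank ≥ 2; CP rank is at least every unfolding rank, so rank(T) ≥ 2. (Flattening ranks never certify an upper bound on CP rank; for that we must actually write T with 2 rank-1 terms.)
Upper bound — finding two terms. Write S_k = T[:,:,k] for the frontal slices: S₀ = [[12, -10], [-12, 16]], S₁ = [[6, -7], [-6, 4]], S₂ = [[-18, 21], [18, -12]].
If T = a₁ ∘ b₁ ∘ c₁ + a₂ ∘ b₂ ∘ c₂ then each S_k = c₁[k]·a₁b₁ᵀ + c₂[k]·a₂b₂ᵀ. S₀ and S₁ are linearly independent, so a₁b₁ᵀ and a₂b₂ᵀ must span the same plane of matrices: they are the rank-1 matrices of the form x·S₀ + y·S₁.
det(x·S₀ + y·S₁) is 72·x² − 18·y² = 18·(2·x − y)(2·x + y), vanishing at (x:y) = (1:2) and (1:-2).
M₁ = S₀ + 2·S₁ = [[24, -24], [-24, 24]] = 24·[1, -1][1, -1]ᵀ and M₂ = S₀ − 2·S₁ = [[0, 4], [0, 8]] = 4·[1, 2][0, 1]ᵀ, so take a₁ = [1, -1], b₁ = [1, -1], a₂ = [1, 2], b₂ = [0, 1].
Each slice is an integer combination of E₁ = a₁b₁ᵀ and E₂ = a₂b₂ᵀ: S₀ = 12·E₁ + 2·E₂, S₁ = 6·E₁ − E₂, S₂ = −18·E₁ + 3·E₂; reading off coefficients, c₁ = [12, 6, -18] and c₂ = [2, -1, 3].
Hence T = [1, -1] ∘ [1, -1] ∘ [12, 6, -18] + [1, 2] ∘ [0, 1] ∘ [2, -1, 3], so rank(T) ≤ 2.
These bounds meet, so rank(T) = 2.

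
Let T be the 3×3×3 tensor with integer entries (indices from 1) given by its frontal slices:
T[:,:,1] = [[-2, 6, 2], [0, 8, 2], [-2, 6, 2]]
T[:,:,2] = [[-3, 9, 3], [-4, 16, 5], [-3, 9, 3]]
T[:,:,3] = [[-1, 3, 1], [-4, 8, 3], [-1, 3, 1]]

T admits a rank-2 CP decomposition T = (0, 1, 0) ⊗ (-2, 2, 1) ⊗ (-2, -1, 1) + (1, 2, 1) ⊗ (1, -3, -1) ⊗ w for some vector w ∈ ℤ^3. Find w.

w = (-2, -3, -1)

Subtract the known terms from T to get the rank-1 residual R = (1, 2, 1) ⊗ (1, -3, -1) ⊗ w, so R[i,j,k] = a[i]·b[j]·w[k]. Pick indices with nonzero a[1]·b[1] = (1)·(1) = 1. Only the fibre through (1,1,·) is needed: R[1,1,:] = T[1,1,:] − Σₗ aₗ[1]bₗ[1]cₗ = [-2, -3, -1] − (0)·(-2)·(-2, -1, 1) = [-2, -3, -1]. Then w[k] = R[1,1,k] / 1 for each k, giving w = [-2, -3, -1] / 1 = (-2, -3, -1).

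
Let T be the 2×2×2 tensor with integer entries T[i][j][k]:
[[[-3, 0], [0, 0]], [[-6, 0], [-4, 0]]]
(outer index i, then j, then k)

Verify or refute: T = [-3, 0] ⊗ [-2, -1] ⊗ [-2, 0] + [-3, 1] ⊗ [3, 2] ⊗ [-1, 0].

Reconstruct entry (1,0,0) from the claimed factors: Σₗ aₗ[1]bₗ[0]cₗ[0] = (0)·(-2)·(-2) + (1)·(3)·(-1) = -3, but T[1,0,0] = -6. The claim is false.

No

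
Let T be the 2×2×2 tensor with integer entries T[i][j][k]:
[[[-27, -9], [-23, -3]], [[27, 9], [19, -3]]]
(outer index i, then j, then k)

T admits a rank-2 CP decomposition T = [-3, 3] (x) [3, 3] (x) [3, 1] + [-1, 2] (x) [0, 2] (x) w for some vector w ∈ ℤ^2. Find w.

Subtract the known terms from T to get the rank-1 residual R = [-1, 2] (x) [0, 2] (x) w, so R[i,j,k] = a[i]·b[j]·w[k]. Pick indices with nonzero a[0]·b[1] = (-1)·(2) = -2. Only the fibre through (0,1,·) is needed: R[0,1,:] = T[0,1,:] − Σₗ aₗ[0]bₗ[1]cₗ = [-23, -3] − (-3)·(3)·[3, 1] = [4, 6]. Then w[k] = R[0,1,k] / -2 for each k, giving w = [4, 6] / -2 = [-2, -3].

w = [-2, -3]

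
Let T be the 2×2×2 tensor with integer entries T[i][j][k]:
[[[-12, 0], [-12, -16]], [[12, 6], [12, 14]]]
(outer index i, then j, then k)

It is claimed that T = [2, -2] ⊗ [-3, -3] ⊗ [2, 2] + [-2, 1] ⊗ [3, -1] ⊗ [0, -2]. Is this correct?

Reconstruct entrywise from the claimed factors. For example, T[1,0,0] = 12 and Σₗ aₗ[1]bₗ[0]cₗ[0] = (-2)·(-3)·(2) + (1)·(3)·(0) = 12; checking all 8 entries, every one matches. The claim holds.

Yes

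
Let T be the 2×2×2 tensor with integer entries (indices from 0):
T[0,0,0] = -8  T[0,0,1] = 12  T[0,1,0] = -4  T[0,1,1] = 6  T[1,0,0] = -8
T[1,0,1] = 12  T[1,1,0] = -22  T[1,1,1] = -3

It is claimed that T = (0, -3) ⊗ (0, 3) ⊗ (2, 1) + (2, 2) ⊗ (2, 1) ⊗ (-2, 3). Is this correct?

Yes

Reconstruct entrywise from the claimed factors. For example, T[1,1,1] = -3 and Σₗ aₗ[1]bₗ[1]cₗ[1] = (-3)·(3)·(1) + (2)·(1)·(3) = -3; checking all 8 entries, every one matches. The claim holds.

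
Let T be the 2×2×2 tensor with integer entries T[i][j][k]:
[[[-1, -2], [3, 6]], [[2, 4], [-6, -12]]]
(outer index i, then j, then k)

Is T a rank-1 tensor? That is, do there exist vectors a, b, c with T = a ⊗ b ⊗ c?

If T = a ⊗ b ⊗ c then every fibre of T is a multiple of the corresponding factor, so read the factors off the fibres through the nonzero entry T[0,0,0] = -1.
The mode-1 fibre T[:,0,0] = [-1, 2] gives a = [1, -2] (primitive direction); the mode-2 fibre T[0,:,0] = [-1, 3] gives b = [1, -3]; then c[k] = T[0,0,k] / (a[0]·b[0]) = [-1, -2] / 1 = [-1, -2].
Expanding [1, -2] ⊗ [1, -3] ⊗ [-1, -2] reproduces all 8 entries of T, so T = [1, -2] ⊗ [1, -3] ⊗ [-1, -2] and rank(T) ≤ 1.
Equivalently every frontal slice T[:,:,k] is c[k] times the rank-1 matrix [1, -2] ⊗ [1, -3]. So T has rank 1 (it is nonzero).

Yes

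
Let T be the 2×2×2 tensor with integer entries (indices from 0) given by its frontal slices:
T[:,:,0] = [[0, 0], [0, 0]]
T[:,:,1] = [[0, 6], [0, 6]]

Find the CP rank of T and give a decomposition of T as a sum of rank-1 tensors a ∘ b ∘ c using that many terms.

Lower bound: T ≠ 0 (e.g. T[0,1,1] = 6), so rank(T) ≥ 1.
Upper bound: if T = a ∘ b ∘ c then every fibre of T is a multiple of the corresponding factor, so read the factors off the fibres through the nonzero entry T[0,1,1] = 6.
The mode-1 fibre T[:,1,1] = [6, 6] gives a = [1, 1] (primitive direction); the mode-2 fibre T[0,:,1] = [0, 6] gives b = [0, 1]; then c[k] = T[0,1,k] / (a[0]·b[1]) = [0, 6] / 1 = [0, 6].
Expanding [1, 1] ∘ [0, 1] ∘ [0, 6] reproduces all 8 entries of T, so T = [1, 1] ∘ [0, 1] ∘ [0, 6] and rank(T) ≤ 1.
These bounds meet, so rank(T) = 1.

rank(T) = 1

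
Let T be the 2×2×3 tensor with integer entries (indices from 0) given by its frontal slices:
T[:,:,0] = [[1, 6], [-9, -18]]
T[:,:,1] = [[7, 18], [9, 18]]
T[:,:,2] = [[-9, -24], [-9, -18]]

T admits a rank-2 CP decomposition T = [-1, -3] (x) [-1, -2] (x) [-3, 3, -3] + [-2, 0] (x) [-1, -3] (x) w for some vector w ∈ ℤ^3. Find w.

w = [2, 2, -3]

Subtract the known terms from T to get the rank-1 residual R = [-2, 0] (x) [-1, -3] (x) w, so R[i,j,k] = a[i]·b[j]·w[k]. Pick indices with nonzero a[0]·b[0] = (-2)·(-1) = 2. Only the fibre through (0,0,·) is needed: R[0,0,:] = T[0,0,:] − Σₗ aₗ[0]bₗ[0]cₗ = [1, 7, -9] − (-1)·(-1)·[-3, 3, -3] = [4, 4, -6]. Then w[k] = R[0,0,k] / 2 for each k, giving w = [4, 4, -6] / 2 = [2, 2, -3].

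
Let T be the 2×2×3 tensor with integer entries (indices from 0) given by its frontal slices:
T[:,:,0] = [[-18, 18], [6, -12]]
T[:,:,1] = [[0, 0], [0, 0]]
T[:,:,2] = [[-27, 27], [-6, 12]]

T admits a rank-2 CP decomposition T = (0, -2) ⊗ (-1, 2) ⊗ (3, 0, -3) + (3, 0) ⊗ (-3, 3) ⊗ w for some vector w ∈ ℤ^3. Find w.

w = (2, 0, 3)

Subtract the known terms from T to get the rank-1 residual R = (3, 0) ⊗ (-3, 3) ⊗ w, so R[i,j,k] = a[i]·b[j]·w[k]. Pick indices with nonzero a[0]·b[0] = (3)·(-3) = -9. Only the fibre through (0,0,·) is needed: R[0,0,:] = T[0,0,:] − Σₗ aₗ[0]bₗ[0]cₗ = [-18, 0, -27] − (0)·(-1)·(3, 0, -3) = [-18, 0, -27]. Then w[k] = R[0,0,k] / -9 for each k, giving w = [-18, 0, -27] / -9 = (2, 0, 3).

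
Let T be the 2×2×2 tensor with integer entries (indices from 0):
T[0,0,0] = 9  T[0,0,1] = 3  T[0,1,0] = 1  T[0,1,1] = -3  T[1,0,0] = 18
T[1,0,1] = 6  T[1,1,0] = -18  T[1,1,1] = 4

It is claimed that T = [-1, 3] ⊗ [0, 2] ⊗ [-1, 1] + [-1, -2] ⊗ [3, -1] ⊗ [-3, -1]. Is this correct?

Reconstruct entry (0,1,0) from the claimed factors: Σₗ aₗ[0]bₗ[1]cₗ[0] = (-1)·(2)·(-1) + (-1)·(-1)·(-3) = -1, but T[0,1,0] = 1. The claim is false.

No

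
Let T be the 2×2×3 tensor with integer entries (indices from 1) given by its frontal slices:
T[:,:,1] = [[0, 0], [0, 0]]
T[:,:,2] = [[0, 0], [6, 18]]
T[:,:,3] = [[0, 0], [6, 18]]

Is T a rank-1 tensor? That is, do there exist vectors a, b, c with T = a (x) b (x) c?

Yes

The mode-1 fibre T[:,1,2] = [0, 6] gives a = [0, 1] (primitive direction); the mode-2 fibre T[2,:,2] = [6, 18] gives b = [1, 3]; then c[k] = T[2,1,k] / (a[2]·b[1]) = [0, 6, 6] / 1 = [0, 6, 6].
Expanding [0, 1] (x) [1, 3] (x) [0, 6, 6] reproduces all 12 entries of T, so T = [0, 1] (x) [1, 3] (x) [0, 6, 6] and rank(T) ≤ 1.
Equivalently every frontal slice T[:,:,k] is c[k] times the rank-1 matrix [0, 1] (x) [1, 3]. So T has rank 1 (it is nonzero).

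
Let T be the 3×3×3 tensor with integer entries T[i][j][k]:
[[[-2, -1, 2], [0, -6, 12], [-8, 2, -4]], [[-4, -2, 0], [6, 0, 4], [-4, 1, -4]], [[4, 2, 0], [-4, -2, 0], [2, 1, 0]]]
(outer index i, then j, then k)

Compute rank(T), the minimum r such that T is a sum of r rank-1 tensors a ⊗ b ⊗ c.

3

Lower bound: in the mode-2 unfolding of T (rows indexed by j, columns by (i,k)) the 3×3 minor on rows j ∈ {0, 1, 2}, columns (i,k) ∈ {(0,0), (0,1), (1,0)} is det [[-2, -1, -4], [0, -6, 6], [-8, 2, -4]] = 216 ≠ 0, so that unfolding has rank ≥ 3 and hence rank(T) ≥ 3 (CP rank is at least every unfolding rank, though it can be larger).
Upper bound: T is a sum of 3 rank-1 terms, T = (0, 1, -1) ⊗ (2, -2, 1) ⊗ (-2, -1, 0) + (1, 0, 0) ⊗ (1, 2, 2) ⊗ (-2, -1, 2) + (2, 1, 0) ⊗ (0, 1, -1) ⊗ (2, -2, 4) (one valid choice — decompositions are not unique — normalised so each a, b is primitive with positive first nonzero entry; check it by expanding all entries), so rank(T) ≤ 3.
These bounds meet, so rank(T) = 3.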